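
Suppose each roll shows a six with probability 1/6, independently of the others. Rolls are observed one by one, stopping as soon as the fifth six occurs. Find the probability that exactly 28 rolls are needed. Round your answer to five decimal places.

Y = trial on which the fifth success occurs; negative binomial, r=5, p=0.166667.
P(Y=28) = C(27,4) · p^5 · (1−p)^23
= 17550 · 0.0001286 · 0.015095 = 0.0340684

0.03407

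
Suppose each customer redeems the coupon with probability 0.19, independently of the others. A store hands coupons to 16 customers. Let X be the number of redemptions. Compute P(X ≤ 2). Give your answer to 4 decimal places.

0.3899

X ~ Binomial(16, 0.19); P(X ≤ 2) = Σ C(16,k) p^k (1−p)^(16−k) over k:
  k=0: C(16,0)·0.19^0·0.81^16 = 0.034337
  k=1: C(16,1)·0.19^1·0.81^15 = 0.128869
  k=2: C(16,2)·0.19^2·0.81^14 = 0.226714
Total = 0.389920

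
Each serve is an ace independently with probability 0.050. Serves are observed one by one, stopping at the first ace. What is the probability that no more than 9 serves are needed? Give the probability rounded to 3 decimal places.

0.370

Y = number of serves to the first success; geometric, p = 0.05.
P(Y ≤ 9) = 1 − (1−p)^9 = 1 − 0.63025 = 0.36975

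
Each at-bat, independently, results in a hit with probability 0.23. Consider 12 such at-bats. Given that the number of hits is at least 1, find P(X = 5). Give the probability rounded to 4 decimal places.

X ~ Binomial(12, 0.23). Want P(X=5 | X≥1) = P(X=5) / P(X≥1).
P(X=5) = C(12,5)·0.23^5·0.77^7 = 0.081809
P(X≥1) = 1 − 0.043440 = 0.956560
Ratio = 0.081809 / 0.956560 = 0.085524

0.0855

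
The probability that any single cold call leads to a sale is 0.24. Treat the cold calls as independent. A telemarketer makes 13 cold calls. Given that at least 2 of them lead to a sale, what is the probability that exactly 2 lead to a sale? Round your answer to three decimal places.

0.256

X ~ Binomial(13, 0.24). Want P(X=2 | X≥2) = P(X=2) / P(X≥2).
P(X=2) = C(13,2)·0.24^2·0.76^11 = 0.21952
P(X≥2) = 1 − 0.02822 − 0.11586 = 0.85592
Ratio = 0.21952 / 0.85592 = 0.25647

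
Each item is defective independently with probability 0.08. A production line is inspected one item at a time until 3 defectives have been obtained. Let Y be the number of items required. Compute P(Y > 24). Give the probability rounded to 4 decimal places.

Needing more than 24 items ⇔ fewer than 3 successes in the first 24. With X ~ Binomial(24, 0.08), P(Y > 24) = P(X ≤ 2).
  k=0: C(24,0)·0.08^0·0.92^24 = 0.135179
  k=1: C(24,1)·0.08^1·0.92^23 = 0.282112
  k=2: C(24,2)·0.08^2·0.92^22 = 0.282112
P(X ≤ 2) = 0.699402

0.6994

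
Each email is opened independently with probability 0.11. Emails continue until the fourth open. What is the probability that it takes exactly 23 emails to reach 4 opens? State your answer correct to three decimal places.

Y = trial on which the fourth success occurs; negative binomial, r=4, p=0.11.
P(Y=23) = C(22,3) · p^4 · (1−p)^19
= 1540 · 0.00014641 · 0.10925 = 0.02463

0.025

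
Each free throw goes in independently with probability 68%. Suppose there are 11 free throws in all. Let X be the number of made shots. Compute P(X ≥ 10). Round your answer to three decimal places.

0.089

X ~ Binomial(11, 0.68); P(X ≥ 10) = Σ C(11,k) p^k (1−p)^(11−k) over k:
  k=10: C(11,10)·0.68^10·0.32^1 = 0.07441
  k=11: C(11,11)·0.68^11·0.32^0 = 0.01437
Total = 0.08878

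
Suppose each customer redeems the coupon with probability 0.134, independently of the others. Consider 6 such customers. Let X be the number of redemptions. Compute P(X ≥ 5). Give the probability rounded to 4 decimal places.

0.0002

X ~ Binomial(6, 0.134); P(X ≥ 5) = Σ C(6,k) p^k (1−p)^(6−k) over k:
  k=5: C(6,5)·0.134^5·0.866^1 = 0.000224
  k=6: C(6,6)·0.134^6·0.866^0 = 0.000006
Total = 0.000230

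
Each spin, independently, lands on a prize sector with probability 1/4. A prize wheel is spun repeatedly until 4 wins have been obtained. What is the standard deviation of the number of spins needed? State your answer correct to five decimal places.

6.92820

Y = total spins until the fourth success; negative binomial with r=4, p=0.25.
SD(Y) = √[r(1−p)/p²] = √(48.0000000) = 6.9282032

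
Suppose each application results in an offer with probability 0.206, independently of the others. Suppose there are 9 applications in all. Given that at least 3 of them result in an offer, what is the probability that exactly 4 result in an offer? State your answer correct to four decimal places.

0.2578

X ~ Binomial(9, 0.206). Want P(X=4 | X≥3) = P(X=4) / P(X≥3).
P(X=4) = C(9,4)·0.206^4·0.794^5 = 0.071605
P(X≥3) = 1 − 0.125425 − 0.292869 − 0.303935 = 0.277771
Ratio = 0.071605 / 0.277771 = 0.257784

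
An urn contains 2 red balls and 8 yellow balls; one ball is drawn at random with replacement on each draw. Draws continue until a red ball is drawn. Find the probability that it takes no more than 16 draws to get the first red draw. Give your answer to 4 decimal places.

0.9719

Y = number of draws to the first success; geometric, p = 0.20.
P(Y ≤ 16) = 1 − (1−p)^16 = 1 − 0.028147 = 0.971853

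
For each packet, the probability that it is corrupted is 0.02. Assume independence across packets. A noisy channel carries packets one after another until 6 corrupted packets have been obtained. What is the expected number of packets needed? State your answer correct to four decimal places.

Y = total packets until the sixth success; negative binomial with r=6, p=0.02.
E[Y] = r / p = 6 / 0.02 = 300.000000

300.0000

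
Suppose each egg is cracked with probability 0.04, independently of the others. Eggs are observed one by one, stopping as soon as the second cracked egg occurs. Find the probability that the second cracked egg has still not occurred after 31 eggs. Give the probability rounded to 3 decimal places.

Needing more than 31 eggs ⇔ fewer than 2 successes in the first 31. With X ~ Binomial(31, 0.04), P(Y > 31) = P(X ≤ 1).
  k=0: C(31,0)·0.04^0·0.96^31 = 0.28210
  k=1: C(31,1)·0.04^1·0.96^30 = 0.36438
P(X ≤ 1) = 0.64649

0.646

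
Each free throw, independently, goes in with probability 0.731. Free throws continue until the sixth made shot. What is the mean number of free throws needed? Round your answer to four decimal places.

8.2079

Y = total free throws until the sixth success; negative binomial with r=6, p=0.731.
E[Y] = r / p = 6 / 0.731 = 8.207934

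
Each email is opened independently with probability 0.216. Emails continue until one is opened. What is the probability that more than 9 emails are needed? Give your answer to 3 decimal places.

0.112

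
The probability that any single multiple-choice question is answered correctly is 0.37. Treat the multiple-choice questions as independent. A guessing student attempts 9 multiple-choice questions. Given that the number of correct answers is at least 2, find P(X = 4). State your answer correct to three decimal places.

X ~ Binomial(9, 0.37). Want P(X=4 | X≥2) = P(X=4) / P(X≥2).
P(X=4) = C(9,4)·0.37^4·0.63^5 = 0.23436
P(X≥2) = 1 − 0.01563 − 0.08264 = 0.90173
Ratio = 0.23436 / 0.90173 = 0.25990

0.260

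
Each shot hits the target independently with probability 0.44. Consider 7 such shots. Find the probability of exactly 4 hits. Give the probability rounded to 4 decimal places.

X ~ Binomial(n=7, p=0.44).
P(X=4) = C(7,4) · p^4 · (1−p)^3
= 35 · 0.037481 · 0.17562 = 0.230379

0.2304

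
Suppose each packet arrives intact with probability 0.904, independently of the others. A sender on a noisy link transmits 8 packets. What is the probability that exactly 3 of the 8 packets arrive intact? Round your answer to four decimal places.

X ~ Binomial(n=8, p=0.904).
P(X=3) = C(8,3) · p^3 · (1−p)^5
= 56 · 0.73876 · 8.1537e-06 = 0.000337

0.0003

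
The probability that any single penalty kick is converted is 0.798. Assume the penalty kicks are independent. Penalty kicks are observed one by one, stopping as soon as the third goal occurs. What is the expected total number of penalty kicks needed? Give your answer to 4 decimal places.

Y = total penalty kicks until the third success; negative binomial with r=3, p=0.798.
E[Y] = r / p = 3 / 0.798 = 3.759398

3.7594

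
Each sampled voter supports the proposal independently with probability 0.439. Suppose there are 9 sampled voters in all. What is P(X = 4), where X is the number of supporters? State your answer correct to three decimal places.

X ~ Binomial(n=9, p=0.439).
P(X=4) = C(9,4) · p^4 · (1−p)^5
= 126 · 0.037141 · 0.055567 = 0.26004

0.260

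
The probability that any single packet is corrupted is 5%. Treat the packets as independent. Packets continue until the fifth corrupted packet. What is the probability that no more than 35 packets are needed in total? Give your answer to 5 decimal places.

0.02903

Finishing within 35 packets ⇔ at least 5 successes in the first 35. With X ~ Binomial(35, 0.05), P(Y ≤ 35) = 1 − P(X ≤ 4).
  k=0: C(35,0)·0.05^0·0.95^35 = 0.1660834
  k=1: C(35,1)·0.05^1·0.95^34 = 0.3059431
  k=2: C(35,2)·0.05^2·0.95^33 = 0.2737385
  k=3: C(35,3)·0.05^3·0.95^32 = 0.1584802
  k=4: C(35,4)·0.05^4·0.95^31 = 0.0667285
1 − 0.9709737 = 0.0290263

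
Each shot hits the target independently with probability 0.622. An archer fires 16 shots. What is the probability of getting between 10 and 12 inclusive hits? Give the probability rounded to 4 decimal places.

X ~ Binomial(16, 0.622); P(10 ≤ X ≤ 12) = Σ C(16,k) p^k (1−p)^(16−k) over k:
  k=10: C(16,10)·0.622^10·0.378^6 = 0.202478
  k=11: C(16,11)·0.622^11·0.378^5 = 0.181734
  k=12: C(16,12)·0.622^12·0.378^4 = 0.124601
Total = 0.508814

0.5088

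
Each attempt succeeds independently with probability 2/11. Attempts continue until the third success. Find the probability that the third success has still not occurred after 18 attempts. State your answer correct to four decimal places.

Needing more than 18 attempts ⇔ fewer than 3 successes in the first 18. With X ~ Binomial(18, 0.181818), P(Y > 18) = P(X ≤ 2).
  k=0: C(18,0)·0.181818^0·0.818182^18 = 0.026996
  k=1: C(18,1)·0.181818^1·0.818182^17 = 0.107983
  k=2: C(18,2)·0.181818^2·0.818182^16 = 0.203969
P(X ≤ 2) = 0.338948

0.3389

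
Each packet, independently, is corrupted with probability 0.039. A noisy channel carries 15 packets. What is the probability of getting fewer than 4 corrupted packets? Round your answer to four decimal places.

0.9978

X ~ Binomial(15, 0.039); P(X ≤ 3) = Σ C(15,k) p^k (1−p)^(15−k) over k:
  k=0: C(15,0)·0.039^0·0.961^15 = 0.550619
  k=1: C(15,1)·0.039^1·0.961^14 = 0.335184
  k=2: C(15,2)·0.039^2·0.961^13 = 0.095219
  k=3: C(15,3)·0.039^3·0.961^12 = 0.016745
Total = 0.997766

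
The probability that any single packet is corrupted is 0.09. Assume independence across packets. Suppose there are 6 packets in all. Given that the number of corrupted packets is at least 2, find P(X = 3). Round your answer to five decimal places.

0.11547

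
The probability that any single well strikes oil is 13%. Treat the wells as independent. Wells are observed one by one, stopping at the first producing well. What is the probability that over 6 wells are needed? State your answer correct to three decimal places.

0.434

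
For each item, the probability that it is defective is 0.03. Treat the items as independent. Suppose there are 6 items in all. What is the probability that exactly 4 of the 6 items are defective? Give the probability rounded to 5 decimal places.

0.00001

X ~ Binomial(n=6, p=0.03).
P(X=4) = C(6,4) · p^4 · (1−p)^2
= 15 · 8.1e-07 · 0.9409 = 0.0000114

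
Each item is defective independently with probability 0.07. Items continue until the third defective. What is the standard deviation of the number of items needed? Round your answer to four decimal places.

Y = total items until the third success; negative binomial with r=3, p=0.07.
SD(Y) = √[r(1−p)/p²] = √(569.387755) = 23.861847

23.8618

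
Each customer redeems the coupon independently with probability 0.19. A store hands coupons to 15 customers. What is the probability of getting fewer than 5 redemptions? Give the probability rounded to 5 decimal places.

X ~ Binomial(15, 0.19); P(X ≤ 4) = Σ C(15,k) p^k (1−p)^(15−k) over k:
  k=0: C(15,0)·0.19^0·0.81^15 = 0.0423912
  k=1: C(15,1)·0.19^1·0.81^14 = 0.1491541
  k=2: C(15,2)·0.19^2·0.81^13 = 0.2449073
  k=3: C(15,3)·0.19^3·0.81^12 = 0.2489387
  k=4: C(15,4)·0.19^4·0.81^11 = 0.1751791
Total = 0.8605703

0.86057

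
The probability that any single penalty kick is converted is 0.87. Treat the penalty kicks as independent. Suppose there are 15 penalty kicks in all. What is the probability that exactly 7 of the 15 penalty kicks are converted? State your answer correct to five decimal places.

0.00020

X ~ Binomial(n=15, p=0.87).
P(X=7) = C(15,7) · p^7 · (1−p)^8
= 6435 · 0.37725 · 8.1573e-08 = 0.0001980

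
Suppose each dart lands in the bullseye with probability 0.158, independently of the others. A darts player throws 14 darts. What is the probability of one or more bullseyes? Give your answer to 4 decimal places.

0.9100

P(at least one) = 1 − P(none) = 1 − (1 − 0.158)^14
= 1 − 0.090026 = 0.909974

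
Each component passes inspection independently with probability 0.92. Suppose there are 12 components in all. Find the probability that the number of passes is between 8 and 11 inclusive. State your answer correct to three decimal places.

0.631

X ~ Binomial(12, 0.92); P(8 ≤ X ≤ 11) = Σ C(12,k) p^k (1−p)^(12−k) over k:
  k=8: C(12,8)·0.92^8·0.08^4 = 0.01041
  k=9: C(12,9)·0.92^9·0.08^3 = 0.05318
  k=10: C(12,10)·0.92^10·0.08^2 = 0.18349
  k=11: C(12,11)·0.92^11·0.08^1 = 0.38365
Total = 0.63073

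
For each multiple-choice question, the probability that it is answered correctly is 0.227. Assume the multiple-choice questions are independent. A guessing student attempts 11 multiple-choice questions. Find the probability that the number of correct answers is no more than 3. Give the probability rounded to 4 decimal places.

0.7744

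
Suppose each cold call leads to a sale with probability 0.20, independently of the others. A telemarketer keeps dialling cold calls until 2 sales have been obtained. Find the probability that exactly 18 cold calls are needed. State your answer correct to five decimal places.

0.01914

Y = trial on which the second success occurs; negative binomial, r=2, p=0.20.
P(Y=18) = C(17,1) · p^2 · (1−p)^16
= 17 · 0.04 · 0.028147 = 0.0191403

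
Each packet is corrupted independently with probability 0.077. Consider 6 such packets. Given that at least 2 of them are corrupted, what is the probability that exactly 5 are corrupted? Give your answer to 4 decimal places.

X ~ Binomial(6, 0.077). Want P(X=5 | X≥2) = P(X=5) / P(X≥2).
P(X=5) = C(6,5)·0.077^5·0.923^1 = 0.000015
P(X≥2) = 1 − 0.618316 − 0.309493 = 0.072192
Ratio = 0.000015 / 0.072192 = 0.000208

0.0002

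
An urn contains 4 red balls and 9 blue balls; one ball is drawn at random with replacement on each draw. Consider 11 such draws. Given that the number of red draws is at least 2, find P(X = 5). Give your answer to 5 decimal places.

0.15642

X ~ Binomial(11, 0.307692). Want P(X=5 | X≥2) = P(X=5) / P(X≥2).
P(X=5) = C(11,5)·0.307692^5·0.692308^6 = 0.1402879
P(X≥2) = 1 − 0.0175102 − 0.0856053 = 0.8968845
Ratio = 0.1402879 / 0.8968845 = 0.1564169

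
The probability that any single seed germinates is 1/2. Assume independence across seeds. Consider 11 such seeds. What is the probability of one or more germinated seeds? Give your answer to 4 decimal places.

0.9995

P(at least one) = 1 − P(none) = 1 − (1 − 0.50)^11
= 1 − 0.000488 = 0.999512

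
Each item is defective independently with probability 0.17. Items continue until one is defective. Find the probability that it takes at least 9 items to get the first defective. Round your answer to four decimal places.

Y = number of items to the first success; geometric, p = 0.17.
P(Y > 8) = P(first 8 all fail) = (1−p)^8 = 0.225229

0.2252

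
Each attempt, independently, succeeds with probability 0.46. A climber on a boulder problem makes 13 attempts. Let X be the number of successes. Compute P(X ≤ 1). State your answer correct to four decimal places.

0.0040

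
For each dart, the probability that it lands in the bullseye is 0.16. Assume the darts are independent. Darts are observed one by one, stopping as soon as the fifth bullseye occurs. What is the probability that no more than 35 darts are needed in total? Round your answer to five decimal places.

0.67912

Finishing within 35 darts ⇔ at least 5 successes in the first 35. With X ~ Binomial(35, 0.16), P(Y ≤ 35) = 1 − P(X ≤ 4).
  k=0: C(35,0)·0.16^0·0.84^35 = 0.0022376
  k=1: C(35,1)·0.16^1·0.84^34 = 0.0149171
  k=2: C(35,2)·0.16^2·0.84^33 = 0.0483029
  k=3: C(35,3)·0.16^3·0.84^32 = 0.1012061
  k=4: C(35,4)·0.16^4·0.84^31 = 0.1542188
1 − 0.3208825 = 0.6791175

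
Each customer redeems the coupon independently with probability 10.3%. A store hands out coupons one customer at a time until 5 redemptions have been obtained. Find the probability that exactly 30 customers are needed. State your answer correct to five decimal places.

0.01818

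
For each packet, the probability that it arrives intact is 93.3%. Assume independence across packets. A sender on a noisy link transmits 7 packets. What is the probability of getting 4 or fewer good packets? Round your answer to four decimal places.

X ~ Binomial(7, 0.933); P(X ≤ 4) = Σ C(7,k) p^k (1−p)^(7−k) over k:
  k=0: C(7,0)·0.933^0·0.067^7 = 0.000000
  k=1: C(7,1)·0.933^1·0.067^6 = 0.000001
  k=2: C(7,2)·0.933^2·0.067^5 = 0.000025
  k=3: C(7,3)·0.933^3·0.067^4 = 0.000573
  k=4: C(7,4)·0.933^4·0.067^3 = 0.007977
Total = 0.008575

0.0086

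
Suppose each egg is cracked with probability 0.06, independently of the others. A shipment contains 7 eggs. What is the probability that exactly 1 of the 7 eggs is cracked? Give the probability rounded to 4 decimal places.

X ~ Binomial(n=7, p=0.06).
P(X=1) = C(7,1) · p^1 · (1−p)^6
= 7 · 0.06 · 0.68987 = 0.289745

0.2897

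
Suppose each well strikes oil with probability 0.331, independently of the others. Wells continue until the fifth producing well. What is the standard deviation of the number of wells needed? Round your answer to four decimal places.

Y = total wells until the fifth success; negative binomial with r=5, p=0.331.
SD(Y) = √[r(1−p)/p²] = √(30.530937) = 5.525481

5.5255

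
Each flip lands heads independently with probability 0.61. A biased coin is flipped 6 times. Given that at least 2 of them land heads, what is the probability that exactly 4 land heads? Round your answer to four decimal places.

0.3279

X ~ Binomial(6, 0.61). Want P(X=4 | X≥2) = P(X=4) / P(X≥2).
P(X=4) = C(6,4)·0.61^4·0.39^2 = 0.315893
P(X≥2) = 1 − 0.003519 − 0.033022 = 0.963459
Ratio = 0.315893 / 0.963459 = 0.327874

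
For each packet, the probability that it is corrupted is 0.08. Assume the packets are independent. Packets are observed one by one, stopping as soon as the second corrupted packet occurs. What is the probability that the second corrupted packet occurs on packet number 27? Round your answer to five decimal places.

Y = trial on which the second success occurs; negative binomial, r=2, p=0.08.
P(Y=27) = C(26,1) · p^2 · (1−p)^25
= 26 · 0.0064 · 0.12436 = 0.0206942

0.02069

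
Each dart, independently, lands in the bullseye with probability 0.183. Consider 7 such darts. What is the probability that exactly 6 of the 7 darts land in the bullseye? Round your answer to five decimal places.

X ~ Binomial(n=7, p=0.183).
P(X=6) = C(7,6) · p^6 · (1−p)^1
= 7 · 3.7558e-05 · 0.817 = 0.0002148

0.00021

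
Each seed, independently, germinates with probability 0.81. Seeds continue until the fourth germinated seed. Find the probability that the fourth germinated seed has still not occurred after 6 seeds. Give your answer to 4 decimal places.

0.0870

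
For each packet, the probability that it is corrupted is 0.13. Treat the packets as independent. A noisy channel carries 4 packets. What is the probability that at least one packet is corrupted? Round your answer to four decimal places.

P(at least one) = 1 − P(none) = 1 − (1 − 0.13)^4
= 1 − 0.572898 = 0.427102

0.4271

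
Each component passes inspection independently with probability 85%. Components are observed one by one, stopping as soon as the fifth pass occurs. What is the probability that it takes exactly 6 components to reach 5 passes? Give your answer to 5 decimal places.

Y = trial on which the fifth success occurs; negative binomial, r=5, p=0.85.
P(Y=6) = C(5,4) · p^5 · (1−p)^1
= 5 · 0.44371 · 0.15 = 0.3327790

0.33278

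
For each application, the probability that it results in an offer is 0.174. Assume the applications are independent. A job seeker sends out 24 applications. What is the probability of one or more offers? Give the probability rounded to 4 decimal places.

0.9898

P(at least one) = 1 − P(none) = 1 − (1 − 0.174)^24
= 1 − 0.010175 = 0.989825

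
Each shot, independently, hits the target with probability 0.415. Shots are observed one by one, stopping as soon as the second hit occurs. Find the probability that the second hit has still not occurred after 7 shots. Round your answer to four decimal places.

0.1399

Needing more than 7 shots ⇔ fewer than 2 successes in the first 7. With X ~ Binomial(7, 0.415), P(Y > 7) = P(X ≤ 1).
  k=0: C(7,0)·0.415^0·0.585^7 = 0.023447
  k=1: C(7,1)·0.415^1·0.585^6 = 0.116434
P(X ≤ 1) = 0.139882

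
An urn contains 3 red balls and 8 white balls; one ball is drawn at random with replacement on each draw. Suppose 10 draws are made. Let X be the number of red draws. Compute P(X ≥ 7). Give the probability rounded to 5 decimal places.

X ~ Binomial(10, 0.272727); P(X ≥ 7) = Σ C(10,k) p^k (1−p)^(10−k) over k:
  k=7: C(10,7)·0.272727^7·0.727273^3 = 0.0051805
  k=8: C(10,8)·0.272727^8·0.727273^2 = 0.0007285
  k=9: C(10,9)·0.272727^9·0.727273^1 = 0.0000607
  k=10: C(10,10)·0.272727^10·0.727273^0 = 0.0000023
Total = 0.0059720

0.00597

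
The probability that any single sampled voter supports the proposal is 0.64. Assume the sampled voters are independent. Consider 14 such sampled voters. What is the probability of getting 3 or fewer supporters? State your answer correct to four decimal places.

X ~ Binomial(14, 0.64); P(X ≤ 3) = Σ C(14,k) p^k (1−p)^(14−k) over k:
  k=0: C(14,0)·0.64^0·0.36^14 = 0.000001
  k=1: C(14,1)·0.64^1·0.36^13 = 0.000015
  k=2: C(14,2)·0.64^2·0.36^12 = 0.000177
  k=3: C(14,3)·0.64^3·0.36^11 = 0.001256
Total = 0.001448

0.0014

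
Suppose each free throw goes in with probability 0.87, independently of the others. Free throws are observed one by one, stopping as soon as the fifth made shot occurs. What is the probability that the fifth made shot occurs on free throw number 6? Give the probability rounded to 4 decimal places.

0.3240

Y = trial on which the fifth success occurs; negative binomial, r=5, p=0.87.
P(Y=6) = C(5,4) · p^5 · (1−p)^1
= 5 · 0.49842 · 0.13 = 0.323974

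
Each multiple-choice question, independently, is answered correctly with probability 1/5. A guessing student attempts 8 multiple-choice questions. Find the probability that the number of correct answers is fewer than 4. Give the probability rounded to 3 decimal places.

0.944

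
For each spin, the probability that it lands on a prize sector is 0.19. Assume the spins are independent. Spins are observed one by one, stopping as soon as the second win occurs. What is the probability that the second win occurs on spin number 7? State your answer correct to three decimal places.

0.076

Y = trial on which the second success occurs; negative binomial, r=2, p=0.19.
P(Y=7) = C(6,1) · p^2 · (1−p)^5
= 6 · 0.0361 · 0.34868 = 0.07552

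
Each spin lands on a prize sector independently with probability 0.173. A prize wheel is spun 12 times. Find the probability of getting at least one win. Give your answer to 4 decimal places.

P(at least one) = 1 − P(none) = 1 − (1 − 0.173)^12
= 1 − 0.102345 = 0.897655

0.8977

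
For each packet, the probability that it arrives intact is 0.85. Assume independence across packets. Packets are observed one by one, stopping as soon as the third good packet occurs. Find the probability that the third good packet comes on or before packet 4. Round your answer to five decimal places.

Finishing within 4 packets ⇔ at least 3 successes in the first 4. With X ~ Binomial(4, 0.85), P(Y ≤ 4) = 1 − P(X ≤ 2).
  k=0: C(4,0)·0.85^0·0.15^4 = 0.0005062
  k=1: C(4,1)·0.85^1·0.15^3 = 0.0114750
  k=2: C(4,2)·0.85^2·0.15^2 = 0.0975375
1 − 0.1095187 = 0.8904813

0.89048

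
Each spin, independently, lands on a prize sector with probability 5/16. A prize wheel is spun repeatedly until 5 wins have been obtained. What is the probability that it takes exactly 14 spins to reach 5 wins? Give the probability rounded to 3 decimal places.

Y = trial on which the fifth success occurs; negative binomial, r=5, p=0.3125.
P(Y=14) = C(13,4) · p^5 · (1−p)^9
= 715 · 0.0029802 · 0.034313 = 0.07312

0.073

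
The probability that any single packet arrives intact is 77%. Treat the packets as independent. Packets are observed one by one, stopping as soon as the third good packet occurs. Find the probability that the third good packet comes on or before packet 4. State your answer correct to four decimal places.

Finishing within 4 packets ⇔ at least 3 successes in the first 4. With X ~ Binomial(4, 0.77), P(Y ≤ 4) = 1 − P(X ≤ 2).
  k=0: C(4,0)·0.77^0·0.23^4 = 0.002798
  k=1: C(4,1)·0.77^1·0.23^3 = 0.037474
  k=2: C(4,2)·0.77^2·0.23^2 = 0.188186
1 − 0.228459 = 0.771541

0.7715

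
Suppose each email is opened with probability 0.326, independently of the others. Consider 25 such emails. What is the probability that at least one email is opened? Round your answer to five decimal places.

P(at least one) = 1 − P(none) = 1 − (1 − 0.326)^25
= 1 − 0.0000521 = 0.9999479

0.99995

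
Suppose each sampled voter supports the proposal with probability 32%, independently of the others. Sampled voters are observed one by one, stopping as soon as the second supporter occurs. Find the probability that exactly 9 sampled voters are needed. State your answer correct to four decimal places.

Y = trial on which the second success occurs; negative binomial, r=2, p=0.32.
P(Y=9) = C(8,1) · p^2 · (1−p)^7
= 8 · 0.1024 · 0.06723 = 0.055075

0.0551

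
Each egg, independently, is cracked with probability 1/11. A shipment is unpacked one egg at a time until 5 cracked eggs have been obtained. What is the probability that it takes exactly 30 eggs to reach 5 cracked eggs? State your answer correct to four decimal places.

0.0136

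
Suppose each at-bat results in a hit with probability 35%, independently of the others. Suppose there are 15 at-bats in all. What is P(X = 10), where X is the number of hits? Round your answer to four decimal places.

X ~ Binomial(n=15, p=0.35).
P(X=10) = C(15,10) · p^10 · (1−p)^5
= 3003 · 2.7585e-05 · 0.11603 = 0.009612

0.0096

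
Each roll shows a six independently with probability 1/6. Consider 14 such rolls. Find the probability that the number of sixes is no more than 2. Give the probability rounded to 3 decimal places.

X ~ Binomial(14, 0.166667); P(X ≤ 2) = Σ C(14,k) p^k (1−p)^(14−k) over k:
  k=0: C(14,0)·0.166667^0·0.833333^14 = 0.07789
  k=1: C(14,1)·0.166667^1·0.833333^13 = 0.21808
  k=2: C(14,2)·0.166667^2·0.833333^12 = 0.28351
Total = 0.57948

0.579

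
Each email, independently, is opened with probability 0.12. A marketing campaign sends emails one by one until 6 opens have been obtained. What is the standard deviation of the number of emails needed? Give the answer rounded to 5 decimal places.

Y = total emails until the sixth success; negative binomial with r=6, p=0.12.
SD(Y) = √[r(1−p)/p²] = √(366.6666667) = 19.1485422

19.14854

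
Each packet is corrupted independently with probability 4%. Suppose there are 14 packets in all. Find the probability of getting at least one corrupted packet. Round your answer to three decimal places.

0.435

P(at least one) = 1 − P(none) = 1 − (1 − 0.04)^14
= 1 − 0.56467 = 0.43533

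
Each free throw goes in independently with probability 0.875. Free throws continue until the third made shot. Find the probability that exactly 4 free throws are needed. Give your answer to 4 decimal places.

Y = trial on which the third success occurs; negative binomial, r=3, p=0.875.
P(Y=4) = C(3,2) · p^3 · (1−p)^1
= 3 · 0.66992 · 0.125 = 0.251221

0.2512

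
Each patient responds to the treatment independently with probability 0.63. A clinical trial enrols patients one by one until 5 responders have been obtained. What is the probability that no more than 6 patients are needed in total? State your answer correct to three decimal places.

0.283

Finishing within 6 patients ⇔ at least 5 successes in the first 6. With X ~ Binomial(6, 0.63), P(Y ≤ 6) = 1 − P(X ≤ 4).
  k=0: C(6,0)·0.63^0·0.37^6 = 0.00257
  k=1: C(6,1)·0.63^1·0.37^5 = 0.02621
  k=2: C(6,2)·0.63^2·0.37^4 = 0.11158
  k=3: C(6,3)·0.63^3·0.37^3 = 0.25331
  k=4: C(6,4)·0.63^4·0.37^2 = 0.32349
1 − 0.71716 = 0.28284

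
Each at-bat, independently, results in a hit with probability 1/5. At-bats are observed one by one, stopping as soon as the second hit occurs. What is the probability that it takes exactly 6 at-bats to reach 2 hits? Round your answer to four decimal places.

Y = trial on which the second success occurs; negative binomial, r=2, p=0.20.
P(Y=6) = C(5,1) · p^2 · (1−p)^4
= 5 · 0.04 · 0.4096 = 0.081920

0.0819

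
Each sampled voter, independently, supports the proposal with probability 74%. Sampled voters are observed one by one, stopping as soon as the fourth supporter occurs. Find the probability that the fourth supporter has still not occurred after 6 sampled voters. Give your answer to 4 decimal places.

Needing more than 6 sampled voters ⇔ fewer than 4 successes in the first 6. With X ~ Binomial(6, 0.74), P(Y > 6) = P(X ≤ 3).
  k=0: C(6,0)·0.74^0·0.26^6 = 0.000309
  k=1: C(6,1)·0.74^1·0.26^5 = 0.005275
  k=2: C(6,2)·0.74^2·0.26^4 = 0.037536
  k=3: C(6,3)·0.74^3·0.26^3 = 0.142444
P(X ≤ 3) = 0.185565

0.1856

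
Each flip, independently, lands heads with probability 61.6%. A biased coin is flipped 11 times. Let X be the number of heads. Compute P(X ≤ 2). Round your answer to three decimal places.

0.004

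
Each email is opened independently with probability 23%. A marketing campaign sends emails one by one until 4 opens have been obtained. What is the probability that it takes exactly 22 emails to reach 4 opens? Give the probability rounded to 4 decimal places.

0.0337

Y = trial on which the fourth success occurs; negative binomial, r=4, p=0.23.
P(Y=22) = C(21,3) · p^4 · (1−p)^18
= 1330 · 0.0027984 · 0.0090538 = 0.033697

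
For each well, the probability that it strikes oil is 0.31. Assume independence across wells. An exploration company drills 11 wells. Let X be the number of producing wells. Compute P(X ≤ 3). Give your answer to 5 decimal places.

X ~ Binomial(11, 0.31); P(X ≤ 3) = Σ C(11,k) p^k (1−p)^(11−k) over k:
  k=0: C(11,0)·0.31^0·0.69^11 = 0.0168787
  k=1: C(11,1)·0.31^1·0.69^10 = 0.0834152
  k=2: C(11,2)·0.31^2·0.69^9 = 0.1873820
  k=3: C(11,3)·0.31^3·0.69^8 = 0.2525584
Total = 0.5402343

0.54023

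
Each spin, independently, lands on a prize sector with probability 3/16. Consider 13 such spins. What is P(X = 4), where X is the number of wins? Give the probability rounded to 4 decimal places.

0.1364

X ~ Binomial(n=13, p=0.1875).
P(X=4) = C(13,4) · p^4 · (1−p)^9
= 715 · 0.001236 · 0.15432 = 0.136371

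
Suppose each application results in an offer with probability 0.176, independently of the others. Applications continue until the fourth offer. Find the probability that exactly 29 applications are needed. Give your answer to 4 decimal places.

0.0249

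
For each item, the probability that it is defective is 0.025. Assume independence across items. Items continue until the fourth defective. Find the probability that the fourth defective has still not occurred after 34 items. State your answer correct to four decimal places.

0.9900

Needing more than 34 items ⇔ fewer than 4 successes in the first 34. With X ~ Binomial(34, 0.025), P(Y > 34) = P(X ≤ 3).
  k=0: C(34,0)·0.025^0·0.975^34 = 0.422821
  k=1: C(34,1)·0.025^1·0.975^33 = 0.368614
  k=2: C(34,2)·0.025^2·0.975^32 = 0.155952
  k=3: C(34,3)·0.025^3·0.975^31 = 0.042654
P(X ≤ 3) = 0.990040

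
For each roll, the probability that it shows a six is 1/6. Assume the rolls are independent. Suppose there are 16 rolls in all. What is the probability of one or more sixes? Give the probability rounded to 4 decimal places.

P(at least one) = 1 − P(none) = 1 − (1 − 0.166667)^16
= 1 − 0.054088 = 0.945912

0.9459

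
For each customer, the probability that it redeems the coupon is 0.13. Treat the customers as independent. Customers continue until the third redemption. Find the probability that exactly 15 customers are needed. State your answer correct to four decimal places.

0.0376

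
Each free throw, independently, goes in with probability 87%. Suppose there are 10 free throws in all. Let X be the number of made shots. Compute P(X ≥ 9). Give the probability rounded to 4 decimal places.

0.6196

X ~ Binomial(10, 0.87); P(X ≥ 9) = Σ C(10,k) p^k (1−p)^(10−k) over k:
  k=9: C(10,9)·0.87^9·0.13^1 = 0.371207
  k=10: C(10,10)·0.87^10·0.13^0 = 0.248423
Total = 0.619631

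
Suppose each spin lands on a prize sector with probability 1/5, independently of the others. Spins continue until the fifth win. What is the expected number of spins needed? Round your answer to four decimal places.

25.0000

Y = total spins until the fifth success; negative binomial with r=5, p=0.20.
E[Y] = r / p = 5 / 0.20 = 25.000000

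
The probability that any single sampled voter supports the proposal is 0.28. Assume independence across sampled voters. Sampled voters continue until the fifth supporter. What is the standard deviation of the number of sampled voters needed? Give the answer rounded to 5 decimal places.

Y = total sampled voters until the fifth success; negative binomial with r=5, p=0.28.
SD(Y) = √[r(1−p)/p²] = √(45.9183673) = 6.7763093

6.77631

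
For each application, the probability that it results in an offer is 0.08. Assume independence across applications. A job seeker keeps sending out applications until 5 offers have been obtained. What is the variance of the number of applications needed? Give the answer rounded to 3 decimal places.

718.750

Y = total applications until the fifth success; negative binomial with r=5, p=0.08.
Var(Y) = r(1−p)/p² = 5·0.92 / 0.08² = 718.75000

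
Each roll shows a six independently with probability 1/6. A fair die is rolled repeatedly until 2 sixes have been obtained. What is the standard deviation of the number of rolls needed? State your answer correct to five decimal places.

Y = total rolls until the second success; negative binomial with r=2, p=0.166667.
SD(Y) = √[r(1−p)/p²] = √(60.0000000) = 7.7459667

7.74597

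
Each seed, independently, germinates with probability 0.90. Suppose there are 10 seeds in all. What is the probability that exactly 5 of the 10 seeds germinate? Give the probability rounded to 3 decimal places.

X ~ Binomial(n=10, p=0.90).
P(X=5) = C(10,5) · p^5 · (1−p)^5
= 252 · 0.59049 · 1e-05 = 0.00149

0.001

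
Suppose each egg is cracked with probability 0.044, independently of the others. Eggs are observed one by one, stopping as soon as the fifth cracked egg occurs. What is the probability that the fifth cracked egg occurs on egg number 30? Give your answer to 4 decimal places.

Y = trial on which the fifth success occurs; negative binomial, r=5, p=0.044.
P(Y=30) = C(29,4) · p^5 · (1−p)^25
= 23751 · 1.6492e-07 · 0.32467 = 0.001272

0.0013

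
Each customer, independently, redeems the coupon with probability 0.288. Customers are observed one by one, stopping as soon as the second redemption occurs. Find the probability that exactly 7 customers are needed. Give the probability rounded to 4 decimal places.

0.0911

Y = trial on which the second success occurs; negative binomial, r=2, p=0.288.
P(Y=7) = C(6,1) · p^2 · (1−p)^5
= 6 · 0.082944 · 0.18298 = 0.091062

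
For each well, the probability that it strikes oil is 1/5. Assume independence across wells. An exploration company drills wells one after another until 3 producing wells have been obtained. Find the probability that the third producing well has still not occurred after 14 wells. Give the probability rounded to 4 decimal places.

0.4481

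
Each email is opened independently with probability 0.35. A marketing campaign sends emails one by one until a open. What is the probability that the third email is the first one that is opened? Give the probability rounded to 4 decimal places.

Geometric (trials to first success), p = 0.35.
P(Y = 3) = (1−p)^2 · p = 0.4225 · 0.35 = 0.147875

0.1479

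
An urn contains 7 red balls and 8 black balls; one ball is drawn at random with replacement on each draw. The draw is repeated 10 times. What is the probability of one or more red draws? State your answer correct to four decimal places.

0.9981

P(at least one) = 1 − P(none) = 1 − (1 − 0.466667)^10
= 1 − 0.001862 = 0.998138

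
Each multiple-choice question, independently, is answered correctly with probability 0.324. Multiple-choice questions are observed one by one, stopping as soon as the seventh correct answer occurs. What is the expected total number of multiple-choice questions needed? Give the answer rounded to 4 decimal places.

21.6049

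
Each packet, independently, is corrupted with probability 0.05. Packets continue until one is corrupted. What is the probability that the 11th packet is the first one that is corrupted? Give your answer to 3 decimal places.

0.030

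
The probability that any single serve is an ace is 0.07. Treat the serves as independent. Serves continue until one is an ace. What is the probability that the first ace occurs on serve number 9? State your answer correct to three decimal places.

Geometric (trials to first success), p = 0.07.
P(Y = 9) = (1−p)^8 · p = 0.55958 · 0.07 = 0.03917

0.039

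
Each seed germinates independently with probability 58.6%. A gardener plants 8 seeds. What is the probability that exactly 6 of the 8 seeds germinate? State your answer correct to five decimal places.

X ~ Binomial(n=8, p=0.586).
P(X=6) = C(8,6) · p^6 · (1−p)^2
= 28 · 0.040494 · 0.1714 = 0.1943320

0.19433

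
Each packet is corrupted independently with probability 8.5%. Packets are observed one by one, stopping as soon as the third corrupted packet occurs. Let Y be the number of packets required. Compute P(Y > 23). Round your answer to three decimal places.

Needing more than 23 packets ⇔ fewer than 3 successes in the first 23. With X ~ Binomial(23, 0.085), P(Y > 23) = P(X ≤ 2).
  k=0: C(23,0)·0.085^0·0.915^23 = 0.12962
  k=1: C(23,1)·0.085^1·0.915^22 = 0.27696
  k=2: C(23,2)·0.085^2·0.915^21 = 0.28301
P(X ≤ 2) = 0.68959

0.690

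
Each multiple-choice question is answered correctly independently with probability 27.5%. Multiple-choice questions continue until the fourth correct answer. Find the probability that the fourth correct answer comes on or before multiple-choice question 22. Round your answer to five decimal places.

Finishing within 22 multiple-choice questions ⇔ at least 4 successes in the first 22. With X ~ Binomial(22, 0.275), P(Y ≤ 22) = 1 − P(X ≤ 3).
  k=0: C(22,0)·0.275^0·0.725^22 = 0.0008461
  k=1: C(22,1)·0.275^1·0.725^21 = 0.0070608
  k=2: C(22,2)·0.275^2·0.725^20 = 0.0281214
  k=3: C(22,3)·0.275^3·0.725^19 = 0.0711117
1 − 0.1071400 = 0.8928600

0.89286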